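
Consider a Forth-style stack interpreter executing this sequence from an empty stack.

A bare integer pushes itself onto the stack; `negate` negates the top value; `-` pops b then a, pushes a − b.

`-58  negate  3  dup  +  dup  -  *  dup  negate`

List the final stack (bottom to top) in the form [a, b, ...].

-58     [-58]
negate  [58]
3       [58, 3]
dup     [58, 3, 3]
+       [58, 6]
dup     [58, 6, 6]
-       [58, 0]
*       [0]
dup     [0, 0]
negate  [0, 0]

[0, 0]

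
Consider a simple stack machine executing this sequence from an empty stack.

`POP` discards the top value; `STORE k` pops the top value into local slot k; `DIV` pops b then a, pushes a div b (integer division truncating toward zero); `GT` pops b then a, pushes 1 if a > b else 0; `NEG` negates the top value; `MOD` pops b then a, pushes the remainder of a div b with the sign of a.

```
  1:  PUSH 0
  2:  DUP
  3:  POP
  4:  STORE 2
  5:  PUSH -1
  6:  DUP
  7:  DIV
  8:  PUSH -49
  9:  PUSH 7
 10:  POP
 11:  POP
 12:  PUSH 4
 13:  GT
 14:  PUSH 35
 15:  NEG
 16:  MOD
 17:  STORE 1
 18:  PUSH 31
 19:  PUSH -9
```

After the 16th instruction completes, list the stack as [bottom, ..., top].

PUSH 0   → [0]
DUP      → [0, 0]
POP      → [0]
STORE 2  → []
PUSH -1  → [-1]
DUP      → [-1, -1]
DIV      → [1]
PUSH -49 → [1, -49]
PUSH 7   → [1, -49, 7]
POP      → [1, -49]
POP      → [1]
PUSH 4   → [1, 4]
GT       → [0]
PUSH 35  → [0, 35]
NEG      → [0, -35]
MOD      → [0]

[0]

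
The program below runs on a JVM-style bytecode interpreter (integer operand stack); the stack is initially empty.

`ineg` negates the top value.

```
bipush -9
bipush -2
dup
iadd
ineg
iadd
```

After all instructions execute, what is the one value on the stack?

-5

bipush -9 : -9
bipush -2 : -9 -2
dup       : -9 -2 -2
iadd      : -9 -4
ineg      : -9 4
iadd      : -5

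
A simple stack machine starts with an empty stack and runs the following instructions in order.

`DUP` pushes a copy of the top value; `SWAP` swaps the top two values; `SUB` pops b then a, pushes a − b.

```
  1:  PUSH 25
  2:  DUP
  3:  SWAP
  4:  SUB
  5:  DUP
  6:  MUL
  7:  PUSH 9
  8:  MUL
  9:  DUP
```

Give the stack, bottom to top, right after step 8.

[0]

PUSH 25 → 25
DUP     → 25 25
SWAP    → 25 25
SUB     → 0
DUP     → 0 0
MUL     → 0
PUSH 9  → 0 9
MUL     → 0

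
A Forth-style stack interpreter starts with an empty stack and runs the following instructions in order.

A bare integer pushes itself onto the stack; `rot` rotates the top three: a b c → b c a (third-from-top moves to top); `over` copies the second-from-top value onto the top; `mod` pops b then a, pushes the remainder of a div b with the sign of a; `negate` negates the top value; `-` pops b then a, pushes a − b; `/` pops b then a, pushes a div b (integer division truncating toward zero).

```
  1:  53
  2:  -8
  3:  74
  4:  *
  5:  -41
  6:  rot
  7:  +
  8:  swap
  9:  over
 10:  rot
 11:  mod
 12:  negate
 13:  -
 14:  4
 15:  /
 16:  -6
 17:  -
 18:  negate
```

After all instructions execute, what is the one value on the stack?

142

53      53
-8      53 -8
74      53 -8 74
*       53 -592
-41     53 -592 -41
rot     -592 -41 53
+       -592 12
swap    12 -592
over    12 -592 12
rot     -592 12 12
mod     -592 0
negate  -592 0
-       -592
4       -592 4
/       -148
-6      -148 -6
-       -142
negate  142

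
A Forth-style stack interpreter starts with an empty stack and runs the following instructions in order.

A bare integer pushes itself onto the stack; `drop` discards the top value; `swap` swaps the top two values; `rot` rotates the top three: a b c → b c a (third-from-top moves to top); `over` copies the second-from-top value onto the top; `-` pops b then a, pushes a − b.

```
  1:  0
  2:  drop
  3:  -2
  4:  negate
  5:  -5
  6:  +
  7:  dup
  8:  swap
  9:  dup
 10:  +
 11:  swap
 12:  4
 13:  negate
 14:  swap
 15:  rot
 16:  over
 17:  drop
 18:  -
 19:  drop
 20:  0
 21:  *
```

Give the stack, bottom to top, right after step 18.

0      -> 0
drop   -> (empty)
-2     -> -2
negate -> 2
-5     -> 2 -5
+      -> -3
dup    -> -3 -3
swap   -> -3 -3
dup    -> -3 -3 -3
+      -> -3 -6
swap   -> -6 -3
4      -> -6 -3 4
negate -> -6 -3 -4
swap   -> -6 -4 -3
rot    -> -4 -3 -6
over   -> -4 -3 -6 -3
drop   -> -4 -3 -6
-      -> -4 3

[-4, 3]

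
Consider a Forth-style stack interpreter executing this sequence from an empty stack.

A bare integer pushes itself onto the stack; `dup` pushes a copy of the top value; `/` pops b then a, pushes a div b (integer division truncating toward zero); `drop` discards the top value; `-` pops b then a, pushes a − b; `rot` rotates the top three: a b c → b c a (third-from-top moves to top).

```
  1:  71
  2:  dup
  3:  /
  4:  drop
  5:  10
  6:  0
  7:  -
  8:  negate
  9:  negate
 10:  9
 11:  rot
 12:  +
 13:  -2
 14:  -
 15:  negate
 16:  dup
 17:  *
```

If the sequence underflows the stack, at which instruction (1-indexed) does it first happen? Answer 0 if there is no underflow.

11

71     → [71]
dup    → [71, 71]
/      → [1]
drop   → []
10     → [10]
0      → [10, 0]
-      → [10]
negate → [-10]
negate → [10]
9      → [10, 9]
rot  — needs 3 operands, stack has 2 → underflow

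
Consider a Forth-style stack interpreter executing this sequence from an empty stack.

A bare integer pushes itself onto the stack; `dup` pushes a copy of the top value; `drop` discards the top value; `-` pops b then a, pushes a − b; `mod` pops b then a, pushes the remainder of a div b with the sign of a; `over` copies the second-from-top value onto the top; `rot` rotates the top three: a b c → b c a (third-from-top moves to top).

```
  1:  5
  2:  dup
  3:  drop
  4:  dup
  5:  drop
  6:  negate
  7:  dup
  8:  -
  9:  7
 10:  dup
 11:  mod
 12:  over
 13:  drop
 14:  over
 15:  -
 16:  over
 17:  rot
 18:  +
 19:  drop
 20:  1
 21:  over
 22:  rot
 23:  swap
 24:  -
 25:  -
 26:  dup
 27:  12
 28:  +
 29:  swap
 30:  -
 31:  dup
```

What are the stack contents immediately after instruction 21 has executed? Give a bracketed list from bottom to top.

[0, 1, 0]

5      -> [5]
dup    -> [5, 5]
drop   -> [5]
dup    -> [5, 5]
drop   -> [5]
negate -> [-5]
dup    -> [-5, -5]
-      -> [0]
7      -> [0, 7]
dup    -> [0, 7, 7]
mod    -> [0, 0]
over   -> [0, 0, 0]
drop   -> [0, 0]
over   -> [0, 0, 0]
-      -> [0, 0]
over   -> [0, 0, 0]
rot    -> [0, 0, 0]
+      -> [0, 0]
drop   -> [0]
1      -> [0, 1]
over   -> [0, 1, 0]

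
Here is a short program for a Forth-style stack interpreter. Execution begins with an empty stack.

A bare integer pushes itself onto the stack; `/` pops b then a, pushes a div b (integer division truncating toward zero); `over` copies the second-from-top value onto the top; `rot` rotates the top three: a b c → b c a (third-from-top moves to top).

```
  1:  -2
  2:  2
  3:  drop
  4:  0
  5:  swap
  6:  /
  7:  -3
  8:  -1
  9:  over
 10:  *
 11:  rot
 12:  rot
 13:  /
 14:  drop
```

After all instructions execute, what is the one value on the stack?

3

-2   : -2
2    : -2 2
drop : -2
0    : -2 0
swap : 0 -2
/    : 0
-3   : 0 -3
-1   : 0 -3 -1
over : 0 -3 -1 -3
*    : 0 -3 3
rot  : -3 3 0
rot  : 3 0 -3
/    : 3 0
drop : 3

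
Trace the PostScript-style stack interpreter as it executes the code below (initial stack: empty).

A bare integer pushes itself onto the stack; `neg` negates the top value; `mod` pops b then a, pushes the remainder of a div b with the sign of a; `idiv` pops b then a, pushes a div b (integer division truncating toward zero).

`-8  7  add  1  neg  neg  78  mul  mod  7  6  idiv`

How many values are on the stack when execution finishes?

2

-8   : -8
7    : -8 7
add  : -1
1    : -1 1
neg  : -1 -1
neg  : -1 1
78   : -1 1 78
mul  : -1 78
mod  : -1
7    : -1 7
6    : -1 7 6
idiv : -1 1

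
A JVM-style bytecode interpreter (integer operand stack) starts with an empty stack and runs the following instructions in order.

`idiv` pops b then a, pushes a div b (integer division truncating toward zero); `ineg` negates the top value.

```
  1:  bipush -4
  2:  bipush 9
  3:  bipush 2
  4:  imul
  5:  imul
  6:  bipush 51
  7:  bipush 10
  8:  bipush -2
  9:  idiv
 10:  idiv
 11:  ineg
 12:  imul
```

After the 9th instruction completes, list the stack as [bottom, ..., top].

bipush -4 : [-4]
bipush 9  : [-4, 9]
bipush 2  : [-4, 9, 2]
imul      : [-4, 18]
imul      : [-72]
bipush 51 : [-72, 51]
bipush 10 : [-72, 51, 10]
bipush -2 : [-72, 51, 10, -2]
idiv      : [-72, 51, -5]

[-72, 51, -5]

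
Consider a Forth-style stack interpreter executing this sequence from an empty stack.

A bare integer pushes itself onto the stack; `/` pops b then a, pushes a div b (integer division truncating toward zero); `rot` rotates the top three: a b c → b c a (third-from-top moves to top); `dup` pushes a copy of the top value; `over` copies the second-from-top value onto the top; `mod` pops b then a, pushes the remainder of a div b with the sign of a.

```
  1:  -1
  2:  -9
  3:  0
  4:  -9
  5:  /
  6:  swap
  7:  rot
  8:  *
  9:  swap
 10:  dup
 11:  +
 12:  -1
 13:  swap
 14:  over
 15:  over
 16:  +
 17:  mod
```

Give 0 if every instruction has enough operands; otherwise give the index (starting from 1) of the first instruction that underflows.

0

-1   → [-1]
-9   → [-1, -9]
0    → [-1, -9, 0]
-9   → [-1, -9, 0, -9]
/    → [-1, -9, 0]
swap → [-1, 0, -9]
rot  → [0, -9, -1]
*    → [0, 9]
swap → [9, 0]
dup  → [9, 0, 0]
+    → [9, 0]
-1   → [9, 0, -1]
swap → [9, -1, 0]
over → [9, -1, 0, -1]
over → [9, -1, 0, -1, 0]
+    → [9, -1, 0, -1]
mod  → [9, -1, 0]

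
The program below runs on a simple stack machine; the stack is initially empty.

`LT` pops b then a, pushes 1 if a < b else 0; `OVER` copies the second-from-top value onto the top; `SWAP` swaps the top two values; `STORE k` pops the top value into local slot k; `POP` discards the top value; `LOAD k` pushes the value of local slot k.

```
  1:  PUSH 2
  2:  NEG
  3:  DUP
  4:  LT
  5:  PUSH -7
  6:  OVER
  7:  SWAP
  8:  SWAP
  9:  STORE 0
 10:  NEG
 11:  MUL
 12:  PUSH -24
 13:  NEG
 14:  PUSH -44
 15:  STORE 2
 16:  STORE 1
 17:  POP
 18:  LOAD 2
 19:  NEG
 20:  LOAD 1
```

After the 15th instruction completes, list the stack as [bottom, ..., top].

[0, 24]

PUSH 2   -> 2
NEG      -> -2
DUP      -> -2 -2
LT       -> 0
PUSH -7  -> 0 -7
OVER     -> 0 -7 0
SWAP     -> 0 0 -7
SWAP     -> 0 -7 0
STORE 0  -> 0 -7
NEG      -> 0 7
MUL      -> 0
PUSH -24 -> 0 -24
NEG      -> 0 24
PUSH -44 -> 0 24 -44
STORE 2  -> 0 24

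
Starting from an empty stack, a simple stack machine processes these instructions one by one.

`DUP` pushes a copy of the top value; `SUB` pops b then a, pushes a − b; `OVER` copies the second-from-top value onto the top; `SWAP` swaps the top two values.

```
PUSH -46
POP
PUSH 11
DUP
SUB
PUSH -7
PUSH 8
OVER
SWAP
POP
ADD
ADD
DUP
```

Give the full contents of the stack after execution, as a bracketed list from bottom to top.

PUSH -46 → -46
POP      → (empty)
PUSH 11  → 11
DUP      → 11 11
SUB      → 0
PUSH -7  → 0 -7
PUSH 8   → 0 -7 8
OVER     → 0 -7 8 -7
SWAP     → 0 -7 -7 8
POP      → 0 -7 -7
ADD      → 0 -14
ADD      → -14
DUP      → -14 -14

[-14, -14]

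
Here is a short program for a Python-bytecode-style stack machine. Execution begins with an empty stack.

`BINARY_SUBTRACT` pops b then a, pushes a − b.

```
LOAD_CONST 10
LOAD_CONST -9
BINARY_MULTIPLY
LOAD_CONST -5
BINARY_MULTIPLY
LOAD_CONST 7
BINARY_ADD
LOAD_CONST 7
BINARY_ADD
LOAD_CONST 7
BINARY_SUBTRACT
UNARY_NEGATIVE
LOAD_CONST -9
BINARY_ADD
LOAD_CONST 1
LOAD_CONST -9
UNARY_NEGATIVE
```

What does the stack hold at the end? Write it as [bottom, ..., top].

[-466, 1, 9]

LOAD_CONST 10   : 10
LOAD_CONST -9   : 10 -9
BINARY_MULTIPLY : -90
LOAD_CONST -5   : -90 -5
BINARY_MULTIPLY : 450
LOAD_CONST 7    : 450 7
BINARY_ADD      : 457
LOAD_CONST 7    : 457 7
BINARY_ADD      : 464
LOAD_CONST 7    : 464 7
BINARY_SUBTRACT : 457
UNARY_NEGATIVE  : -457
LOAD_CONST -9   : -457 -9
BINARY_ADD      : -466
LOAD_CONST 1    : -466 1
LOAD_CONST -9   : -466 1 -9
UNARY_NEGATIVE  : -466 1 9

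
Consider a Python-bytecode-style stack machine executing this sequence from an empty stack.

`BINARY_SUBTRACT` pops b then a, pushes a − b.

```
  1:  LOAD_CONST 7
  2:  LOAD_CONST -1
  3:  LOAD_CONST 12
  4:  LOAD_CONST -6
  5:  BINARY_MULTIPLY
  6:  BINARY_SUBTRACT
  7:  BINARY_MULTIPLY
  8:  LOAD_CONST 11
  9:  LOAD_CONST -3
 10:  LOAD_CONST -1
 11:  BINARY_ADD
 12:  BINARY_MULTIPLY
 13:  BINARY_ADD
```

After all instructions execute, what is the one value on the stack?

453

LOAD_CONST 7    : [7]
LOAD_CONST -1   : [7, -1]
LOAD_CONST 12   : [7, -1, 12]
LOAD_CONST -6   : [7, -1, 12, -6]
BINARY_MULTIPLY : [7, -1, -72]
BINARY_SUBTRACT : [7, 71]
BINARY_MULTIPLY : [497]
LOAD_CONST 11   : [497, 11]
LOAD_CONST -3   : [497, 11, -3]
LOAD_CONST -1   : [497, 11, -3, -1]
BINARY_ADD      : [497, 11, -4]
BINARY_MULTIPLY : [497, -44]
BINARY_ADD      : [453]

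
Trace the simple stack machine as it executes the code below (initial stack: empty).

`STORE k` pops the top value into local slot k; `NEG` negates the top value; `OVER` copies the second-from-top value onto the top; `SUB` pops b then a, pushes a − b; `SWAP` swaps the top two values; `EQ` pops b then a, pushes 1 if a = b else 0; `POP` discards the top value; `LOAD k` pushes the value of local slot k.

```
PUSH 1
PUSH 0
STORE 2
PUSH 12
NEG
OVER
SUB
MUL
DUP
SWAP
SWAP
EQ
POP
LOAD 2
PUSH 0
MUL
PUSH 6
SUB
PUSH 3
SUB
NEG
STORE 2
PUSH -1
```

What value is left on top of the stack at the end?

-1

PUSH 1  → [1]
PUSH 0  → [1, 0]
STORE 2 → [1]
PUSH 12 → [1, 12]
NEG     → [1, -12]
OVER    → [1, -12, 1]
SUB     → [1, -13]
MUL     → [-13]
DUP     → [-13, -13]
SWAP    → [-13, -13]
SWAP    → [-13, -13]
EQ      → [1]
POP     → []
LOAD 2  → [0]
PUSH 0  → [0, 0]
MUL     → [0]
PUSH 6  → [0, 6]
SUB     → [-6]
PUSH 3  → [-6, 3]
SUB     → [-9]
NEG     → [9]
STORE 2 → []
PUSH -1 → [-1]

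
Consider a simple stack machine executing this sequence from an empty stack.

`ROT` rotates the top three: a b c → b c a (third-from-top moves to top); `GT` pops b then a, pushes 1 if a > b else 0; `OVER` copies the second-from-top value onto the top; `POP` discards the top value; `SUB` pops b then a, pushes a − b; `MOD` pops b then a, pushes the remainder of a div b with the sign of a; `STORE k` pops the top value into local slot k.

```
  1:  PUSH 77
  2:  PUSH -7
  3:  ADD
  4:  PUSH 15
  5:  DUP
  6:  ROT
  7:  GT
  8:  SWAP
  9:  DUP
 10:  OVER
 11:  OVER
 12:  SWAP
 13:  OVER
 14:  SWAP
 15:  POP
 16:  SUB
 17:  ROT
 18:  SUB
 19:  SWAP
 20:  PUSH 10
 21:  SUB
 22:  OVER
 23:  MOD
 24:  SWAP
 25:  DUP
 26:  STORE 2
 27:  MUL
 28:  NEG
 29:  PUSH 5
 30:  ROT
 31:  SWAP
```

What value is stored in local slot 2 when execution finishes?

-15

PUSH 77 : [77]
PUSH -7 : [77, -7]
ADD     : [70]
PUSH 15 : [70, 15]
DUP     : [70, 15, 15]
ROT     : [15, 15, 70]
GT      : [15, 0]
SWAP    : [0, 15]
DUP     : [0, 15, 15]
OVER    : [0, 15, 15, 15]
OVER    : [0, 15, 15, 15, 15]
SWAP    : [0, 15, 15, 15, 15]
OVER    : [0, 15, 15, 15, 15, 15]
SWAP    : [0, 15, 15, 15, 15, 15]
POP     : [0, 15, 15, 15, 15]
SUB     : [0, 15, 15, 0]
ROT     : [0, 15, 0, 15]
SUB     : [0, 15, -15]
SWAP    : [0, -15, 15]
PUSH 10 : [0, -15, 15, 10]
SUB     : [0, -15, 5]
OVER    : [0, -15, 5, -15]
MOD     : [0, -15, 5]
SWAP    : [0, 5, -15]
DUP     : [0, 5, -15, -15]
STORE 2 : [0, 5, -15]
MUL     : [0, -75]
NEG     : [0, 75]
PUSH 5  : [0, 75, 5]
ROT     : [75, 5, 0]
SWAP    : [75, 0, 5]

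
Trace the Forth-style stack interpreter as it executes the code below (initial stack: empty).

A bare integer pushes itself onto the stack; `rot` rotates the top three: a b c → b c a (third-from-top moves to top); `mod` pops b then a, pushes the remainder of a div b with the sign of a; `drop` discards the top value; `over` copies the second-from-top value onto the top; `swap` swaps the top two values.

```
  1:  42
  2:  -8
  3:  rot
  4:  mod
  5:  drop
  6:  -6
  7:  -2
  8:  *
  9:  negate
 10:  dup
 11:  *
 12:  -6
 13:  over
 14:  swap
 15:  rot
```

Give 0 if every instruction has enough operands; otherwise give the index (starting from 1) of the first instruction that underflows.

3

42 → [42]
-8 → [42, -8]
rot  — needs 3 operands, stack has 2 → underflow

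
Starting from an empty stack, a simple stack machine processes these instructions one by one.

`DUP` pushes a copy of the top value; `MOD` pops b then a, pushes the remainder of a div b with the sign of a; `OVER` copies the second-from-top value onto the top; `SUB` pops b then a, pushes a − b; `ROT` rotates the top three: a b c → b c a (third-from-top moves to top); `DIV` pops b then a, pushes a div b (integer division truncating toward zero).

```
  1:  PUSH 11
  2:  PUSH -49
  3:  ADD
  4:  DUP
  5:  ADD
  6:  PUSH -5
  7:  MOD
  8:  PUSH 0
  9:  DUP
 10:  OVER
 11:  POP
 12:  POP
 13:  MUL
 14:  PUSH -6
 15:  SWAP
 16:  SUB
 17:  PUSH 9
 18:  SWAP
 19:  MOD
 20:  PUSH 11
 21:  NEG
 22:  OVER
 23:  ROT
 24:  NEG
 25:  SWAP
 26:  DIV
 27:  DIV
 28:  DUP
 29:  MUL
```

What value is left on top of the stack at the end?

121

PUSH 11   [11]
PUSH -49  [11, -49]
ADD       [-38]
DUP       [-38, -38]
ADD       [-76]
PUSH -5   [-76, -5]
MOD       [-1]
PUSH 0    [-1, 0]
DUP       [-1, 0, 0]
OVER      [-1, 0, 0, 0]
POP       [-1, 0, 0]
POP       [-1, 0]
MUL       [0]
PUSH -6   [0, -6]
SWAP      [-6, 0]
SUB       [-6]
PUSH 9    [-6, 9]
SWAP      [9, -6]
MOD       [3]
PUSH 11   [3, 11]
NEG       [3, -11]
OVER      [3, -11, 3]
ROT       [-11, 3, 3]
NEG       [-11, 3, -3]
SWAP      [-11, -3, 3]
DIV       [-11, -1]
DIV       [11]
DUP       [11, 11]
MUL       [121]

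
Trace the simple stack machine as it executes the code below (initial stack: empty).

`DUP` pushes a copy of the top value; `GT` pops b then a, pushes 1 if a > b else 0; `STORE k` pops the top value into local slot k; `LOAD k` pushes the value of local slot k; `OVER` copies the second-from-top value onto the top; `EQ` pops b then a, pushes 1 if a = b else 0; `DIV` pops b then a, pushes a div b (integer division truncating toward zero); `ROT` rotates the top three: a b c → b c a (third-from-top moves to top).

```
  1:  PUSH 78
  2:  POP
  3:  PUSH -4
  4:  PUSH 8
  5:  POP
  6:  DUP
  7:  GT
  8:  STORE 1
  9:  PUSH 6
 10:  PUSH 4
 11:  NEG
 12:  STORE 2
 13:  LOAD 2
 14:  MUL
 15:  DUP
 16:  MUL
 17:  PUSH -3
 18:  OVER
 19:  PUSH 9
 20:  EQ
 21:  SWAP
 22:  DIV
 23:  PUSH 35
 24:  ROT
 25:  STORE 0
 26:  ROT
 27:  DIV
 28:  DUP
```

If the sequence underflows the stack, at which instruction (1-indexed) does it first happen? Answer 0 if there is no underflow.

PUSH 78 → 78
POP     → (empty)
PUSH -4 → -4
PUSH 8  → -4 8
POP     → -4
DUP     → -4 -4
GT      → 0
STORE 1 → (empty)
PUSH 6  → 6
PUSH 4  → 6 4
NEG     → 6 -4
STORE 2 → 6
LOAD 2  → 6 -4
MUL     → -24
DUP     → -24 -24
MUL     → 576
PUSH -3 → 576 -3
OVER    → 576 -3 576
PUSH 9  → 576 -3 576 9
EQ      → 576 -3 0
SWAP    → 576 0 -3
DIV     → 576 0
PUSH 35 → 576 0 35
ROT     → 0 35 576
STORE 0 → 0 35
ROT  — needs 3 operands, stack has 2 → underflow

26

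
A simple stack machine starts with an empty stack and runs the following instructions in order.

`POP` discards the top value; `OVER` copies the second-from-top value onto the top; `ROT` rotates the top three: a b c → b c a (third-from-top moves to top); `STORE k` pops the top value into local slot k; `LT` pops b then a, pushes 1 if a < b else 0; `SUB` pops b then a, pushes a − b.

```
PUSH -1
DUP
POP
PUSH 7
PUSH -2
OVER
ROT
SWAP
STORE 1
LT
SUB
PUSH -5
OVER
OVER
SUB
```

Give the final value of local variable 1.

PUSH -1 : -1
DUP     : -1 -1
POP     : -1
PUSH 7  : -1 7
PUSH -2 : -1 7 -2
OVER    : -1 7 -2 7
ROT     : -1 -2 7 7
SWAP    : -1 -2 7 7
STORE 1 : -1 -2 7
LT      : -1 1
SUB     : -2
PUSH -5 : -2 -5
OVER    : -2 -5 -2
OVER    : -2 -5 -2 -5
SUB     : -2 -5 3

7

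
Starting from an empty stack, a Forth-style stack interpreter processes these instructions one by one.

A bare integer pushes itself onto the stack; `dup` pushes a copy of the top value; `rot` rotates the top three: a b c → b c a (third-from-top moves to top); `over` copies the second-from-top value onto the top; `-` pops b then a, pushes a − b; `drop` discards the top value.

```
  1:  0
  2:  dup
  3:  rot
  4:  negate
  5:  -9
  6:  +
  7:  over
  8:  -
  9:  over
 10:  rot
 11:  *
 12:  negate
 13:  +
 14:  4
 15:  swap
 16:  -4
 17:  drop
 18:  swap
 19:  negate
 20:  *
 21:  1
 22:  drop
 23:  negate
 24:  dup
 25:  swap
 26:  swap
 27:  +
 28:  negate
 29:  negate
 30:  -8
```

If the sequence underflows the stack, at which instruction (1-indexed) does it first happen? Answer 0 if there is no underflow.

0    0
dup  0 0
rot  — needs 3 operands, stack has 2 → underflow

3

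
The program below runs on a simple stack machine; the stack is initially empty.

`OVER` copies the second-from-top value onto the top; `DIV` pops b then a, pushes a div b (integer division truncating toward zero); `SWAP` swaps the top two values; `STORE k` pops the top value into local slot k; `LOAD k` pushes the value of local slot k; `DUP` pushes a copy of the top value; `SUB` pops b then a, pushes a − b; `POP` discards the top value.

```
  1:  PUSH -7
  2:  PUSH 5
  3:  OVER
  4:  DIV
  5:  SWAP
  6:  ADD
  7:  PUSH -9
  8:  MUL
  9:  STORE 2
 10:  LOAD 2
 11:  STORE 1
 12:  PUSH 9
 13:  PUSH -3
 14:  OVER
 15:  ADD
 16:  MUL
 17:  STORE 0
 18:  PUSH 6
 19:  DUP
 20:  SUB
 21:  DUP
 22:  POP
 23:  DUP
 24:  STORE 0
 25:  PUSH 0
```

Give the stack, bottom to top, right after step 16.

[54]

PUSH -7 : [-7]
PUSH 5  : [-7, 5]
OVER    : [-7, 5, -7]
DIV     : [-7, 0]
SWAP    : [0, -7]
ADD     : [-7]
PUSH -9 : [-7, -9]
MUL     : [63]
STORE 2 : []
LOAD 2  : [63]
STORE 1 : []
PUSH 9  : [9]
PUSH -3 : [9, -3]
OVER    : [9, -3, 9]
ADD     : [9, 6]
MUL     : [54]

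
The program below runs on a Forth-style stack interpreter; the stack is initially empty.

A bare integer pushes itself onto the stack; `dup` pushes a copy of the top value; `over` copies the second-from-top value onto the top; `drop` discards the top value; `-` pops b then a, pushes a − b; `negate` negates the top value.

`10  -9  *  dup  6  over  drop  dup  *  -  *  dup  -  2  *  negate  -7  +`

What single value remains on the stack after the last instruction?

-7

10     → [10]
-9     → [10, -9]
*      → [-90]
dup    → [-90, -90]
6      → [-90, -90, 6]
over   → [-90, -90, 6, -90]
drop   → [-90, -90, 6]
dup    → [-90, -90, 6, 6]
*      → [-90, -90, 36]
-      → [-90, -126]
*      → [11340]
dup    → [11340, 11340]
-      → [0]
2      → [0, 2]
*      → [0]
negate → [0]
-7     → [0, -7]
+      → [-7]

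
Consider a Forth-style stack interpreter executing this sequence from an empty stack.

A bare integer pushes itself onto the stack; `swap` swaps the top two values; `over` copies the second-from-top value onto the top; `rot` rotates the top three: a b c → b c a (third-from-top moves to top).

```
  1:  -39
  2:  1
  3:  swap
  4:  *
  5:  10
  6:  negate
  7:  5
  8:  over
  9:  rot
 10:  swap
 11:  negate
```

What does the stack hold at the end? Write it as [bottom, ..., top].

-39    : [-39]
1      : [-39, 1]
swap   : [1, -39]
*      : [-39]
10     : [-39, 10]
negate : [-39, -10]
5      : [-39, -10, 5]
over   : [-39, -10, 5, -10]
rot    : [-39, 5, -10, -10]
swap   : [-39, 5, -10, -10]
negate : [-39, 5, -10, 10]

[-39, 5, -10, 10]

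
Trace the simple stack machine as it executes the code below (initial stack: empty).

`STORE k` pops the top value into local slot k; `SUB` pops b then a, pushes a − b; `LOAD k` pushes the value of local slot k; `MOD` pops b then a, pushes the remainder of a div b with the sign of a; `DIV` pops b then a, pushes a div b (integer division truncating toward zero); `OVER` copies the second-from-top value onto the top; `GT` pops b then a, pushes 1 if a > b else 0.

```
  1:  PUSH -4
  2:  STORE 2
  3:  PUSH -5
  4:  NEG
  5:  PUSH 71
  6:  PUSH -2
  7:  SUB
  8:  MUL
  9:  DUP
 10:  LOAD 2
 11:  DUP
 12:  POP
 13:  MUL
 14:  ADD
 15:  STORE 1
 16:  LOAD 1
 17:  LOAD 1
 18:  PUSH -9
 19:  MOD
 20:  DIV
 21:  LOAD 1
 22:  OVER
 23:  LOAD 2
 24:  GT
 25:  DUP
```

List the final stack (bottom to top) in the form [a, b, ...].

[182, -1095, 1, 1]

PUSH -4 -> -4
STORE 2 -> (empty)
PUSH -5 -> -5
NEG     -> 5
PUSH 71 -> 5 71
PUSH -2 -> 5 71 -2
SUB     -> 5 73
MUL     -> 365
DUP     -> 365 365
LOAD 2  -> 365 365 -4
DUP     -> 365 365 -4 -4
POP     -> 365 365 -4
MUL     -> 365 -1460
ADD     -> -1095
STORE 1 -> (empty)
LOAD 1  -> -1095
LOAD 1  -> -1095 -1095
PUSH -9 -> -1095 -1095 -9
MOD     -> -1095 -6
DIV     -> 182
LOAD 1  -> 182 -1095
OVER    -> 182 -1095 182
LOAD 2  -> 182 -1095 182 -4
GT      -> 182 -1095 1
DUP     -> 182 -1095 1 1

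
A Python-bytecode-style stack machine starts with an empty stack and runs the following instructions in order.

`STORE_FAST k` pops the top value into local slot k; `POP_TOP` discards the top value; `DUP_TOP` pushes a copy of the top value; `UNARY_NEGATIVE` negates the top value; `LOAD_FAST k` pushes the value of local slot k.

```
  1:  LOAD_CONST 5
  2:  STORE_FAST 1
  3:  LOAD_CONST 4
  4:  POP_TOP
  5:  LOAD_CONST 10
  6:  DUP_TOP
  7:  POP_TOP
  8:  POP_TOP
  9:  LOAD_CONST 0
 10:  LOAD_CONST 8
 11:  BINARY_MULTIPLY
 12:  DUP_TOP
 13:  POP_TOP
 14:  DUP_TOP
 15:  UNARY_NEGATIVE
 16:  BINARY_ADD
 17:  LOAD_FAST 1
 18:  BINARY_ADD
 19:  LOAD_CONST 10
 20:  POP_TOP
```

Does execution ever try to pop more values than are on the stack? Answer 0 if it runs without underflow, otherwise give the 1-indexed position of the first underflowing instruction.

LOAD_CONST 5     [5]
STORE_FAST 1     []
LOAD_CONST 4     [4]
POP_TOP          []
LOAD_CONST 10    [10]
DUP_TOP          [10, 10]
POP_TOP          [10]
POP_TOP          []
LOAD_CONST 0     [0]
LOAD_CONST 8     [0, 8]
BINARY_MULTIPLY  [0]
DUP_TOP          [0, 0]
POP_TOP          [0]
DUP_TOP          [0, 0]
UNARY_NEGATIVE   [0, 0]
BINARY_ADD       [0]
LOAD_FAST 1      [0, 5]
BINARY_ADD       [5]
LOAD_CONST 10    [5, 10]
POP_TOP          [5]

0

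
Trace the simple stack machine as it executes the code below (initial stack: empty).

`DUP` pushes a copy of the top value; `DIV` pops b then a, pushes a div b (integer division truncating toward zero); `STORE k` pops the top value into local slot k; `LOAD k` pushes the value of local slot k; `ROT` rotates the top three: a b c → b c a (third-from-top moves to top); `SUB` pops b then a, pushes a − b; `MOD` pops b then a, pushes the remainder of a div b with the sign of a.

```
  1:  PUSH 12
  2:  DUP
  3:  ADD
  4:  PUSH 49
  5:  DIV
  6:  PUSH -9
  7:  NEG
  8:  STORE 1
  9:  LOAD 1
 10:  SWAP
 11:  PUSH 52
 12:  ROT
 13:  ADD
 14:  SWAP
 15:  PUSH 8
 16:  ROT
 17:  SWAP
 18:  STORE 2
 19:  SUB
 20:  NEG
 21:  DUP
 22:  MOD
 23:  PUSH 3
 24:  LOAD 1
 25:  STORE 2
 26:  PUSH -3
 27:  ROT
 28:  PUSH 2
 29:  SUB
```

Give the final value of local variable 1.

PUSH 12  [12]
DUP      [12, 12]
ADD      [24]
PUSH 49  [24, 49]
DIV      [0]
PUSH -9  [0, -9]
NEG      [0, 9]
STORE 1  [0]
LOAD 1   [0, 9]
SWAP     [9, 0]
PUSH 52  [9, 0, 52]
ROT      [0, 52, 9]
ADD      [0, 61]
SWAP     [61, 0]
PUSH 8   [61, 0, 8]
ROT      [0, 8, 61]
SWAP     [0, 61, 8]
STORE 2  [0, 61]
SUB      [-61]
NEG      [61]
DUP      [61, 61]
MOD      [0]
PUSH 3   [0, 3]
LOAD 1   [0, 3, 9]
STORE 2  [0, 3]
PUSH -3  [0, 3, -3]
ROT      [3, -3, 0]
PUSH 2   [3, -3, 0, 2]
SUB      [3, -3, -2]

9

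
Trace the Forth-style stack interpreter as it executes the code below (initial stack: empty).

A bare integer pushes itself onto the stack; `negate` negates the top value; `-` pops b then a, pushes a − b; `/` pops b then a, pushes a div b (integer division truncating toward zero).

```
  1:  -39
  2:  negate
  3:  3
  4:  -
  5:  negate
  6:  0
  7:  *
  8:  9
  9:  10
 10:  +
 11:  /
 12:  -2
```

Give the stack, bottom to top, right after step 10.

[0, 19]

-39    : [-39]
negate : [39]
3      : [39, 3]
-      : [36]
negate : [-36]
0      : [-36, 0]
*      : [0]
9      : [0, 9]
10     : [0, 9, 10]
+      : [0, 19]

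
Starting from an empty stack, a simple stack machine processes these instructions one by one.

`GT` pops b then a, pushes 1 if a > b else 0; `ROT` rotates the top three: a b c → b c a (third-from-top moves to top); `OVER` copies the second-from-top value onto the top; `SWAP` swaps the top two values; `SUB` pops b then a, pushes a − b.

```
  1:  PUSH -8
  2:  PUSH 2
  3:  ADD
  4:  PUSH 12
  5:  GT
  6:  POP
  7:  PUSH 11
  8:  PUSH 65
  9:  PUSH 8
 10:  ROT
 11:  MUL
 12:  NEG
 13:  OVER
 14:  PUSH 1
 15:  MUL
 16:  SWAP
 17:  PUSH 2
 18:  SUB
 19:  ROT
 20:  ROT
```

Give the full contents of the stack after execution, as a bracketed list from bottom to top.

[-90, 65, 65]

PUSH -8 → [-8]
PUSH 2  → [-8, 2]
ADD     → [-6]
PUSH 12 → [-6, 12]
GT      → [0]
POP     → []
PUSH 11 → [11]
PUSH 65 → [11, 65]
PUSH 8  → [11, 65, 8]
ROT     → [65, 8, 11]
MUL     → [65, 88]
NEG     → [65, -88]
OVER    → [65, -88, 65]
PUSH 1  → [65, -88, 65, 1]
MUL     → [65, -88, 65]
SWAP    → [65, 65, -88]
PUSH 2  → [65, 65, -88, 2]
SUB     → [65, 65, -90]
ROT     → [65, -90, 65]
ROT     → [-90, 65, 65]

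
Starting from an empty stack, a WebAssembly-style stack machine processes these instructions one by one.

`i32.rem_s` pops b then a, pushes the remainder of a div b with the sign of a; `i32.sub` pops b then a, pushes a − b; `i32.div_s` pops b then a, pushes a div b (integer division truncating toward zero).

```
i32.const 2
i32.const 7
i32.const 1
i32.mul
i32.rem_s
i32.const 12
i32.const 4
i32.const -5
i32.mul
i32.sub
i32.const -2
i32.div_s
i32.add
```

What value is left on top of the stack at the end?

-14

i32.const 2   2
i32.const 7   2 7
i32.const 1   2 7 1
i32.mul       2 7
i32.rem_s     2
i32.const 12  2 12
i32.const 4   2 12 4
i32.const -5  2 12 4 -5
i32.mul       2 12 -20
i32.sub       2 32
i32.const -2  2 32 -2
i32.div_s     2 -16
i32.add       -14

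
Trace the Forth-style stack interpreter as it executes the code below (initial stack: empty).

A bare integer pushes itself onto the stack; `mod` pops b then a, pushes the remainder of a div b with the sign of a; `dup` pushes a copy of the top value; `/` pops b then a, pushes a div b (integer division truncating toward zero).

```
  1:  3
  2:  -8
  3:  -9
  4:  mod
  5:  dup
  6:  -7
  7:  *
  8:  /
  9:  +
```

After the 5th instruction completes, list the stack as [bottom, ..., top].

[3, -8, -8]

3   → 3
-8  → 3 -8
-9  → 3 -8 -9
mod → 3 -8
dup → 3 -8 -8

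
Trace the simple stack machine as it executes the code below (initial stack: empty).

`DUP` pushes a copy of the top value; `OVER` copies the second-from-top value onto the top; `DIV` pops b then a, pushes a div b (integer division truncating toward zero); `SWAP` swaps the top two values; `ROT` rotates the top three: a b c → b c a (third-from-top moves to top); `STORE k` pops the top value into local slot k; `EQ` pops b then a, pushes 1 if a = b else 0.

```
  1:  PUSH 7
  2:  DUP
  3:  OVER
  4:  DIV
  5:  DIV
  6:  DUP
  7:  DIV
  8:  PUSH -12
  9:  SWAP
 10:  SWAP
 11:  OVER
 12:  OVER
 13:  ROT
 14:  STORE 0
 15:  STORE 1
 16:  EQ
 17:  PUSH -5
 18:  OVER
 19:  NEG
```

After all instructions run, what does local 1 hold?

PUSH 7   → [7]
DUP      → [7, 7]
OVER     → [7, 7, 7]
DIV      → [7, 1]
DIV      → [7]
DUP      → [7, 7]
DIV      → [1]
PUSH -12 → [1, -12]
SWAP     → [-12, 1]
SWAP     → [1, -12]
OVER     → [1, -12, 1]
OVER     → [1, -12, 1, -12]
ROT      → [1, 1, -12, -12]
STORE 0  → [1, 1, -12]
STORE 1  → [1, 1]
EQ       → [1]
PUSH -5  → [1, -5]
OVER     → [1, -5, 1]
NEG      → [1, -5, -1]

-12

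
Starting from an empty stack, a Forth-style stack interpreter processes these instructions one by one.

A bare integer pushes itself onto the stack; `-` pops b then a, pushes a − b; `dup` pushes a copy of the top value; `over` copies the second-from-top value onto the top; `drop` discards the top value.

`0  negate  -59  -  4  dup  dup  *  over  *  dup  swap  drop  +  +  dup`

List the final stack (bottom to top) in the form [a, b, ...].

[127, 127]

0      -> [0]
negate -> [0]
-59    -> [0, -59]
-      -> [59]
4      -> [59, 4]
dup    -> [59, 4, 4]
dup    -> [59, 4, 4, 4]
*      -> [59, 4, 16]
over   -> [59, 4, 16, 4]
*      -> [59, 4, 64]
dup    -> [59, 4, 64, 64]
swap   -> [59, 4, 64, 64]
drop   -> [59, 4, 64]
+      -> [59, 68]
+      -> [127]
dup    -> [127, 127]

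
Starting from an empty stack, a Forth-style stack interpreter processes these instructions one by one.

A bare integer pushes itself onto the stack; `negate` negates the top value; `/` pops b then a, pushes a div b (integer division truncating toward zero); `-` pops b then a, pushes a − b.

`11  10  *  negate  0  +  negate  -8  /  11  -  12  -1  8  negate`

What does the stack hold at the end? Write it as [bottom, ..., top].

[-24, 12, -1, -8]

11     → [11]
10     → [11, 10]
*      → [110]
negate → [-110]
0      → [-110, 0]
+      → [-110]
negate → [110]
-8     → [110, -8]
/      → [-13]
11     → [-13, 11]
-      → [-24]
12     → [-24, 12]
-1     → [-24, 12, -1]
8      → [-24, 12, -1, 8]
negate → [-24, 12, -1, -8]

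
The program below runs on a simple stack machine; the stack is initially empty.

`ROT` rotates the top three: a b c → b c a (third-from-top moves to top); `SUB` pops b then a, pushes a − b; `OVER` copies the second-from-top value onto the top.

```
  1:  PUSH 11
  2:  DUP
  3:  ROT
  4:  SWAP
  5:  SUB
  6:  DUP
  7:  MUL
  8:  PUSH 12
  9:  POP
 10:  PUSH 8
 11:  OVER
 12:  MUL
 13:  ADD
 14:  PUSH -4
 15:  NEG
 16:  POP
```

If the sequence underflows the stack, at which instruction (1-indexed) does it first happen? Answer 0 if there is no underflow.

3

PUSH 11 → 11
DUP     → 11 11
ROT  — needs 3 operands, stack has 2 → underflow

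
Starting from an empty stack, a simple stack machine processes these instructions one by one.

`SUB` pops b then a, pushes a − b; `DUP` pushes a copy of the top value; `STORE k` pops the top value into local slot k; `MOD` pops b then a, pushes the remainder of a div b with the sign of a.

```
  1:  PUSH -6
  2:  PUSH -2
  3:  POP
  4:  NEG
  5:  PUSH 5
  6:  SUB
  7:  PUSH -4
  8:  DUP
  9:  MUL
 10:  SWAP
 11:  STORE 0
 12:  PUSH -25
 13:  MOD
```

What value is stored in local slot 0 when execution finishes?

1

PUSH -6  → [-6]
PUSH -2  → [-6, -2]
POP      → [-6]
NEG      → [6]
PUSH 5   → [6, 5]
SUB      → [1]
PUSH -4  → [1, -4]
DUP      → [1, -4, -4]
MUL      → [1, 16]
SWAP     → [16, 1]
STORE 0  → [16]
PUSH -25 → [16, -25]
MOD      → [16]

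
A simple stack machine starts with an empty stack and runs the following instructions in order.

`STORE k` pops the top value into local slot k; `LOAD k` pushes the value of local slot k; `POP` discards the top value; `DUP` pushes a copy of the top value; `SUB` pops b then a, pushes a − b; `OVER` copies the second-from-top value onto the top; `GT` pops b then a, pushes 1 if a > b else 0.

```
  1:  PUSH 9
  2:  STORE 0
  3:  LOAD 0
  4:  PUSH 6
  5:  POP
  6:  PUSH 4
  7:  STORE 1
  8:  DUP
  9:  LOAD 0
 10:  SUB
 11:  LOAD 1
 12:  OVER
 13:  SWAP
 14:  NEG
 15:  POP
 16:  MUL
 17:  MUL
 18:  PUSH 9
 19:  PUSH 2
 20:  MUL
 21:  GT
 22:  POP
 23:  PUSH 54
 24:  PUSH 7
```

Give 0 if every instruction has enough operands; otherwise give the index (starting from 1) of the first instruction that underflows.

PUSH 9  → 9
STORE 0 → (empty)
LOAD 0  → 9
PUSH 6  → 9 6
POP     → 9
PUSH 4  → 9 4
STORE 1 → 9
DUP     → 9 9
LOAD 0  → 9 9 9
SUB     → 9 0
LOAD 1  → 9 0 4
OVER    → 9 0 4 0
SWAP    → 9 0 0 4
NEG     → 9 0 0 -4
POP     → 9 0 0
MUL     → 9 0
MUL     → 0
PUSH 9  → 0 9
PUSH 2  → 0 9 2
MUL     → 0 18
GT      → 0
POP     → (empty)
PUSH 54 → 54
PUSH 7  → 54 7

0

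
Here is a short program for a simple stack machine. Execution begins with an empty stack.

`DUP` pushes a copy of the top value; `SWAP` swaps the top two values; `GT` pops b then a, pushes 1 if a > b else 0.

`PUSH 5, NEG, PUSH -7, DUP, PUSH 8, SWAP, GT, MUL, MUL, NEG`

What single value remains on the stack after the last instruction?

PUSH 5  -> [5]
NEG     -> [-5]
PUSH -7 -> [-5, -7]
DUP     -> [-5, -7, -7]
PUSH 8  -> [-5, -7, -7, 8]
SWAP    -> [-5, -7, 8, -7]
GT      -> [-5, -7, 1]
MUL     -> [-5, -7]
MUL     -> [35]
NEG     -> [-35]

-35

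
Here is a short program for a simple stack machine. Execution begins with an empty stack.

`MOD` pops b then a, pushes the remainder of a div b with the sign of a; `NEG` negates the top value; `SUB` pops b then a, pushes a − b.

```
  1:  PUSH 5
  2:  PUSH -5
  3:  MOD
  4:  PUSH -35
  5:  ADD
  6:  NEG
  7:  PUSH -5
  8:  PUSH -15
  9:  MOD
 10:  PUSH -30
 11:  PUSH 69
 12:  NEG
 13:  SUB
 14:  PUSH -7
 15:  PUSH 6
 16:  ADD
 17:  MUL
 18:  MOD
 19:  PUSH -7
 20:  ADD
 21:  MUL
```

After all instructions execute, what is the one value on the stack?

PUSH 5   → [5]
PUSH -5  → [5, -5]
MOD      → [0]
PUSH -35 → [0, -35]
ADD      → [-35]
NEG      → [35]
PUSH -5  → [35, -5]
PUSH -15 → [35, -5, -15]
MOD      → [35, -5]
PUSH -30 → [35, -5, -30]
PUSH 69  → [35, -5, -30, 69]
NEG      → [35, -5, -30, -69]
SUB      → [35, -5, 39]
PUSH -7  → [35, -5, 39, -7]
PUSH 6   → [35, -5, 39, -7, 6]
ADD      → [35, -5, 39, -1]
MUL      → [35, -5, -39]
MOD      → [35, -5]
PUSH -7  → [35, -5, -7]
ADD      → [35, -12]
MUL      → [-420]

-420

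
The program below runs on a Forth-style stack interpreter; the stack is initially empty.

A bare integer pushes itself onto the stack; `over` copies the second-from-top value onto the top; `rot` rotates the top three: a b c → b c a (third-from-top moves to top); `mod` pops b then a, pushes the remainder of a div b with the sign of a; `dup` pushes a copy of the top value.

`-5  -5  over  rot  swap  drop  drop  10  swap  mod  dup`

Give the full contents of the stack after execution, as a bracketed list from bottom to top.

[0, 0]

-5   : -5
-5   : -5 -5
over : -5 -5 -5
rot  : -5 -5 -5
swap : -5 -5 -5
drop : -5 -5
drop : -5
10   : -5 10
swap : 10 -5
mod  : 0
dup  : 0 0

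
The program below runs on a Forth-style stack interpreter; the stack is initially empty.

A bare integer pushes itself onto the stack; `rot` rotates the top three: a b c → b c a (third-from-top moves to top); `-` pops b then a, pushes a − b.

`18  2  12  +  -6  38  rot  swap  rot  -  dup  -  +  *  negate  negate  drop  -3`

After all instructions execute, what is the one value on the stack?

18      [18]
2       [18, 2]
12      [18, 2, 12]
+       [18, 14]
-6      [18, 14, -6]
38      [18, 14, -6, 38]
rot     [18, -6, 38, 14]
swap    [18, -6, 14, 38]
rot     [18, 14, 38, -6]
-       [18, 14, 44]
dup     [18, 14, 44, 44]
-       [18, 14, 0]
+       [18, 14]
*       [252]
negate  [-252]
negate  [252]
drop    []
-3      [-3]

-3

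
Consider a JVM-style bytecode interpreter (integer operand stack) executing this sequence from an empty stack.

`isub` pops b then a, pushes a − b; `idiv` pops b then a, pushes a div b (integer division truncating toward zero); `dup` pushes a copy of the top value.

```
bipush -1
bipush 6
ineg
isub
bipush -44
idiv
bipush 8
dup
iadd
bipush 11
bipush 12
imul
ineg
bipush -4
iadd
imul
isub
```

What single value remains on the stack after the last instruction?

2176

bipush -1  : -1
bipush 6   : -1 6
ineg       : -1 -6
isub       : 5
bipush -44 : 5 -44
idiv       : 0
bipush 8   : 0 8
dup        : 0 8 8
iadd       : 0 16
bipush 11  : 0 16 11
bipush 12  : 0 16 11 12
imul       : 0 16 132
ineg       : 0 16 -132
bipush -4  : 0 16 -132 -4
iadd       : 0 16 -136
imul       : 0 -2176
isub       : 2176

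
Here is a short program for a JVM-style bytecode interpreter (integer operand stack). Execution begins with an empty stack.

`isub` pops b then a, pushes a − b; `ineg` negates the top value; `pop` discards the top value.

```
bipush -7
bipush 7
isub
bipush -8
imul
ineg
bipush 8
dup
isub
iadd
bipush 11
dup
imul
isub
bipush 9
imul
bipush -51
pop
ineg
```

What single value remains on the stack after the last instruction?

bipush -7  → -7
bipush 7   → -7 7
isub       → -14
bipush -8  → -14 -8
imul       → 112
ineg       → -112
bipush 8   → -112 8
dup        → -112 8 8
isub       → -112 0
iadd       → -112
bipush 11  → -112 11
dup        → -112 11 11
imul       → -112 121
isub       → -233
bipush 9   → -233 9
imul       → -2097
bipush -51 → -2097 -51
pop        → -2097
ineg       → 2097

2097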